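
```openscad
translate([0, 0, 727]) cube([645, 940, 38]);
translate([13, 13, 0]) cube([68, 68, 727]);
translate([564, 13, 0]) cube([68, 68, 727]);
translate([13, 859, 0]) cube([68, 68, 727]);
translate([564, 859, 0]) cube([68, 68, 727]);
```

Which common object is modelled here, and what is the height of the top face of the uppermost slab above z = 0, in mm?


A table. The table height is 765 mm.

A 645×940×38 slab sits at z = 727 on four 68 mm square posts — a table. The top surface is at 727 + 38 = 765 mm.


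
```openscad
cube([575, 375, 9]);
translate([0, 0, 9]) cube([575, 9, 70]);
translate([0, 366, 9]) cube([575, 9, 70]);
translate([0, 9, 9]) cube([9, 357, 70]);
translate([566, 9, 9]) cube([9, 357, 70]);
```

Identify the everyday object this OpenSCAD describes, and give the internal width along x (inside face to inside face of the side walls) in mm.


An open box. The internal width is 557 mm.

A 575×375 base slab with four walls standing on it — an open box. The base is 575 mm wide and the walls are 9 mm thick, so the internal width is 575 − 2 × 9 = 557 mm.


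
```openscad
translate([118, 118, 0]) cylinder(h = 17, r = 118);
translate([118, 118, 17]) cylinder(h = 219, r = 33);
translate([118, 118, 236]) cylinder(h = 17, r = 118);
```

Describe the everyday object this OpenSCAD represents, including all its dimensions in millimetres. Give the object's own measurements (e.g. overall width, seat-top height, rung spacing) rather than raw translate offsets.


A spool: two coaxial disc flanges of radius 118 mm and thickness 17 mm, joined by a core cylinder of radius 33 mm and height 219 mm. The lower flange rests on z = 0 and the three cylinders share a vertical axis.


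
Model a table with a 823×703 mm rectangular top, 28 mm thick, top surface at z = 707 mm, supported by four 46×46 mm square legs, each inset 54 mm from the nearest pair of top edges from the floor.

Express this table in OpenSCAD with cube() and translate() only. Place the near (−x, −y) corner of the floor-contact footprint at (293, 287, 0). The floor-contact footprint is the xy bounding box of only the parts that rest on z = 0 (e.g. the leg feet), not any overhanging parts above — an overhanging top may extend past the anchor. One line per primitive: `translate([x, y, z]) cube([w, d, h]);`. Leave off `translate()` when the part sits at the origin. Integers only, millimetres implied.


translate([239, 233, 679]) cube([823, 703, 28]);
translate([293, 287, 0]) cube([46, 46, 679]);
translate([962, 287, 0]) cube([46, 46, 679]);
translate([293, 836, 0]) cube([46, 46, 679]);
translate([962, 836, 0]) cube([46, 46, 679]);


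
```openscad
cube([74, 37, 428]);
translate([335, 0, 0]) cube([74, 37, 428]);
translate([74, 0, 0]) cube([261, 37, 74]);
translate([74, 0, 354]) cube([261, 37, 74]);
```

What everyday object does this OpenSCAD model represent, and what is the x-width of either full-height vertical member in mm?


A picture frame. The border width is 74 mm.

Four thin pieces enclosing a rectangular opening — a picture frame. The two full-height stiles are 428 mm tall; the top rail sits at z = 354 and is 74 mm tall, so the border above the opening is 428 − 354 = 74 mm, matching the stile x-width.


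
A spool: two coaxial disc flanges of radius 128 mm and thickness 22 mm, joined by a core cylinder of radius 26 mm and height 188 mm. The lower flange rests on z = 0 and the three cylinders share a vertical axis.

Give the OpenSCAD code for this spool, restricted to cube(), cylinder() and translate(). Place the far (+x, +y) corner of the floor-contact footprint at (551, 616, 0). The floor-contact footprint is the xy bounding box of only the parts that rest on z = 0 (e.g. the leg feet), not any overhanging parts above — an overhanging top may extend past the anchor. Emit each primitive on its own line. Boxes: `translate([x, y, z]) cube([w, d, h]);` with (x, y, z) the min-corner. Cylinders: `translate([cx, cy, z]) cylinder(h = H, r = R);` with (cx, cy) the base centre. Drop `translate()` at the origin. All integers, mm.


translate([423, 488, 0]) cylinder(h = 22, r = 128);
translate([423, 488, 22]) cylinder(h = 188, r = 26);
translate([423, 488, 210]) cylinder(h = 22, r = 128);


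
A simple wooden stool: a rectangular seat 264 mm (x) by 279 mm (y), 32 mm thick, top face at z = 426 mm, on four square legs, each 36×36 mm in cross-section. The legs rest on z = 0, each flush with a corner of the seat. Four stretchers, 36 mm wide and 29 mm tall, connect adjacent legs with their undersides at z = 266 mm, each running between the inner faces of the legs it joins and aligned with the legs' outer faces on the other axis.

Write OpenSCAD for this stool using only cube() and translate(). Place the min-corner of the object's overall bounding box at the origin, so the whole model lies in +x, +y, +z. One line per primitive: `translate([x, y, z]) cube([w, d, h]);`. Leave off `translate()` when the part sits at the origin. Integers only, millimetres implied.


translate([0, 0, 394]) cube([264, 279, 32]);
cube([36, 36, 394]);
translate([228, 0, 0]) cube([36, 36, 394]);
translate([0, 243, 0]) cube([36, 36, 394]);
translate([228, 243, 0]) cube([36, 36, 394]);
translate([36, 0, 266]) cube([192, 36, 29]);
translate([36, 243, 266]) cube([192, 36, 29]);
translate([0, 36, 266]) cube([36, 207, 29]);
translate([228, 36, 266]) cube([36, 207, 29]);


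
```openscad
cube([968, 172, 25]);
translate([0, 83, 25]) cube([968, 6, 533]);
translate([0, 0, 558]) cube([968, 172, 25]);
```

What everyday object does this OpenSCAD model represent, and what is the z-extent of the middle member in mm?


An I-beam. The web height is 533 mm.

Two wide flanges with a thin centred web — an I-beam. Overall 583 mm minus two 25 mm flanges gives a web of 583 − 2·25 = 533 mm.


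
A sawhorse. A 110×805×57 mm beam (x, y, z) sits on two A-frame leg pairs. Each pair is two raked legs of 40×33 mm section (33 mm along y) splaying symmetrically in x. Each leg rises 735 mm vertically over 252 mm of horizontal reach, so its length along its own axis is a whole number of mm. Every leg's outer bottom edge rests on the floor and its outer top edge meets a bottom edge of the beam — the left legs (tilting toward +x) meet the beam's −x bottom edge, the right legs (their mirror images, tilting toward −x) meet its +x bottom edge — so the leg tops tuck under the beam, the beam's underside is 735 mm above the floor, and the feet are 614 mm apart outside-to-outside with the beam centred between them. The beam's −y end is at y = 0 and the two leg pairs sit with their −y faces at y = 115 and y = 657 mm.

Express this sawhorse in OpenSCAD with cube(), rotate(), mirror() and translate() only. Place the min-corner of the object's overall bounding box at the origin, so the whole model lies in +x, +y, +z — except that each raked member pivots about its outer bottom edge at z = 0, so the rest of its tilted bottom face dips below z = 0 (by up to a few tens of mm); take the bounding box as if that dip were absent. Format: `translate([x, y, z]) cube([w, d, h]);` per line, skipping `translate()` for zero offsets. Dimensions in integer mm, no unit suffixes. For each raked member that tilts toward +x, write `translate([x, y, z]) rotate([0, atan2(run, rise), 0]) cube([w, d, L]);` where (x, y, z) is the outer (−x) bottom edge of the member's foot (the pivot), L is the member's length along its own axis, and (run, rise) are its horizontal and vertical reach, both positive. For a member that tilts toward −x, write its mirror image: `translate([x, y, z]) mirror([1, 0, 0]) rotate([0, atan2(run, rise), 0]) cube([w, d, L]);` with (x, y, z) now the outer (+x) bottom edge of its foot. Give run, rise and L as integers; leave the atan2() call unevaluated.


translate([252, 0, 735]) cube([110, 805, 57]);
translate([0, 115, 0]) rotate([0, atan2(252, 735), 0]) cube([40, 33, 777]);
translate([614, 115, 0]) mirror([1, 0, 0]) rotate([0, atan2(252, 735), 0]) cube([40, 33, 777]);
translate([0, 657, 0]) rotate([0, atan2(252, 735), 0]) cube([40, 33, 777]);
translate([614, 657, 0]) mirror([1, 0, 0]) rotate([0, atan2(252, 735), 0]) cube([40, 33, 777]);


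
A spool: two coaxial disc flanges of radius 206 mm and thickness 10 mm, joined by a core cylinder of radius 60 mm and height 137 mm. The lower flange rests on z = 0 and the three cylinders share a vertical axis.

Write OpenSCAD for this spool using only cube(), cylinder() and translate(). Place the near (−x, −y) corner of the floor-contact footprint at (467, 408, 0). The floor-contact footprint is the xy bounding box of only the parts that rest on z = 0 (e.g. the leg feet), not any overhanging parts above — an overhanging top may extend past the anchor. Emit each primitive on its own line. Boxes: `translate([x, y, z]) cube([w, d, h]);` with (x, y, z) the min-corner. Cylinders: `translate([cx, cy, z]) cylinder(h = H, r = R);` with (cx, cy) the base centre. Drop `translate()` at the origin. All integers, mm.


translate([673, 614, 0]) cylinder(h = 10, r = 206);
translate([673, 614, 10]) cylinder(h = 137, r = 60);
translate([673, 614, 147]) cylinder(h = 10, r = 206);


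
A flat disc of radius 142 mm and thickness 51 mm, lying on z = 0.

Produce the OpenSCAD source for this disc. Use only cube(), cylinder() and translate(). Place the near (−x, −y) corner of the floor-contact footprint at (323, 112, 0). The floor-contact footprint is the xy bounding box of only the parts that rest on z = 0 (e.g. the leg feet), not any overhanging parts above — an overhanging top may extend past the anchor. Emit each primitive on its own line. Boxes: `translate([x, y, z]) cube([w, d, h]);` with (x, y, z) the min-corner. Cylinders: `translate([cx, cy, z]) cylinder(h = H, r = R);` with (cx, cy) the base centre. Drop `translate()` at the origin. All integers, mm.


translate([465, 254, 0]) cylinder(h = 51, r = 142);


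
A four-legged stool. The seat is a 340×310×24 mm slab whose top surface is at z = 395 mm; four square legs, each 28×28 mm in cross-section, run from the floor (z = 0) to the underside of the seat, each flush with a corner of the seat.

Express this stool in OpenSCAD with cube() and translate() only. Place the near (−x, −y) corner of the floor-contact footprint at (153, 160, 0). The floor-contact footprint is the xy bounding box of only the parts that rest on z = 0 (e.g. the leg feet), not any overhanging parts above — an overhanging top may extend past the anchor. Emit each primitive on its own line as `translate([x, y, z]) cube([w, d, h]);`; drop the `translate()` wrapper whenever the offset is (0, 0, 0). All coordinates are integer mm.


// leg_h = 395 - 24 = 371
translate([153, 160, 371]) cube([340, 310, 24]);
translate([153, 160, 0]) cube([28, 28, 371]);
translate([465, 160, 0]) cube([28, 28, 371]);
translate([153, 442, 0]) cube([28, 28, 371]);
translate([465, 442, 0]) cube([28, 28, 371]);


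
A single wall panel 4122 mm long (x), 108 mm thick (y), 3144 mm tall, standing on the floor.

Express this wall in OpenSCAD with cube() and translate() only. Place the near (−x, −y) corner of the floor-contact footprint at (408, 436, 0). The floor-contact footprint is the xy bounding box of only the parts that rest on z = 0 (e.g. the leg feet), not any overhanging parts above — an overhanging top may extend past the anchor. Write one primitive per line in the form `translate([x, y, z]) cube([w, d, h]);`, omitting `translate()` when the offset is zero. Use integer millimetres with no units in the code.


translate([408, 436, 0]) cube([4122, 108, 3144]);


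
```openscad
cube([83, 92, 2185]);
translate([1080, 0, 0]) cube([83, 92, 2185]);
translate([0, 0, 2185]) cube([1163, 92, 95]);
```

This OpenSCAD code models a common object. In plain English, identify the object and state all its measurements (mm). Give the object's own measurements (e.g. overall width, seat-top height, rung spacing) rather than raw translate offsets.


A door frame. The clear opening is 997 mm wide and 2185 mm high. Two 83 mm wide jambs, 92 mm deep, stand either side of the opening from the floor to the top of the opening. A 95 mm thick head sits across the top of both jambs, spanning the full outside width of the frame.


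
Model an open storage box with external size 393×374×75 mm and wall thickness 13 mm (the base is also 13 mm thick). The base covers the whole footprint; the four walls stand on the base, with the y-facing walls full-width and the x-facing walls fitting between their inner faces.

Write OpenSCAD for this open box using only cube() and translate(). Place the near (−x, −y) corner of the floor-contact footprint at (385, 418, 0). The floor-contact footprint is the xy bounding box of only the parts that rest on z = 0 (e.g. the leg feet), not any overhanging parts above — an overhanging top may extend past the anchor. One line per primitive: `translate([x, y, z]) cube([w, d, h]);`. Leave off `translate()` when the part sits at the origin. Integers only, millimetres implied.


translate([385, 418, 0]) cube([393, 374, 13]);
translate([385, 418, 13]) cube([393, 13, 62]);
translate([385, 779, 13]) cube([393, 13, 62]);
translate([385, 431, 13]) cube([13, 348, 62]);
translate([765, 431, 13]) cube([13, 348, 62]);


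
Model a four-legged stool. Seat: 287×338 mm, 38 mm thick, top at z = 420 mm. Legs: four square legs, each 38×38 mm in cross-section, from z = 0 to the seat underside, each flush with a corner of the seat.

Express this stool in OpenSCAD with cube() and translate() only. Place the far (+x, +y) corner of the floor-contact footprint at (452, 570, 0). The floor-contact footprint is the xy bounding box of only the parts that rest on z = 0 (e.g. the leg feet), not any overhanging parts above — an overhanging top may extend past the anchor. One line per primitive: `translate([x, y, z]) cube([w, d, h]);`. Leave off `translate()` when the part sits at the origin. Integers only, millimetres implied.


// leg_h = 420 - 38 = 382
translate([165, 232, 382]) cube([287, 338, 38]);
translate([165, 232, 0]) cube([38, 38, 382]);
translate([414, 232, 0]) cube([38, 38, 382]);
translate([165, 532, 0]) cube([38, 38, 382]);
translate([414, 532, 0]) cube([38, 38, 382]);


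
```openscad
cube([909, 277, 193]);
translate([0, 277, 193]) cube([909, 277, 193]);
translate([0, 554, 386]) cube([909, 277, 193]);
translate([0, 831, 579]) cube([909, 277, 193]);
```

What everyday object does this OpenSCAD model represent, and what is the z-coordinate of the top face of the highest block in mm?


A staircase. The total rise is 772 mm.

4 identical blocks, each offset up and back from the previous — a staircase. Each step is 193 mm tall and there are 4 of them, so the total rise is 4 × 193 = 772 mm.


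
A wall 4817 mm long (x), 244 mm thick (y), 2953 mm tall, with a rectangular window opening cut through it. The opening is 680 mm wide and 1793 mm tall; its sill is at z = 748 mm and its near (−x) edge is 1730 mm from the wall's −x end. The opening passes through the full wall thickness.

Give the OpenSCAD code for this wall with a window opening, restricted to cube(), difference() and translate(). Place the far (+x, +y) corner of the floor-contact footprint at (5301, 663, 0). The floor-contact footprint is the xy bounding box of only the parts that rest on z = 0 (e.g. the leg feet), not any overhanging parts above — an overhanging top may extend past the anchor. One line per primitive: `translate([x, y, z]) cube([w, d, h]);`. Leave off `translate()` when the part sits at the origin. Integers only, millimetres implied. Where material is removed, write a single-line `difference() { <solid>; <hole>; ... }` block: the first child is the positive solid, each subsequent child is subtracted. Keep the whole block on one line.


difference() { translate([484, 419, 0]) cube([4817, 244, 2953]); translate([2214, 419, 748]) cube([680, 244, 1793]); }


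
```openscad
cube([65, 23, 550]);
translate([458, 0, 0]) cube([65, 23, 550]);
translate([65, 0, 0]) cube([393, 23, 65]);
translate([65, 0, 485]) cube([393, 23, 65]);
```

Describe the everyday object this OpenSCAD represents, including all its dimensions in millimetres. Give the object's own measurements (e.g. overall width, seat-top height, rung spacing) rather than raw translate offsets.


A rectangular picture frame lying in the x–z plane (depth along y). The opening is 393 mm wide (x) by 420 mm tall (z), surrounded by a border 65 mm wide on all four sides. The frame is 23 mm deep and is made of two full-height vertical stiles with two horizontal rails fitted between them.


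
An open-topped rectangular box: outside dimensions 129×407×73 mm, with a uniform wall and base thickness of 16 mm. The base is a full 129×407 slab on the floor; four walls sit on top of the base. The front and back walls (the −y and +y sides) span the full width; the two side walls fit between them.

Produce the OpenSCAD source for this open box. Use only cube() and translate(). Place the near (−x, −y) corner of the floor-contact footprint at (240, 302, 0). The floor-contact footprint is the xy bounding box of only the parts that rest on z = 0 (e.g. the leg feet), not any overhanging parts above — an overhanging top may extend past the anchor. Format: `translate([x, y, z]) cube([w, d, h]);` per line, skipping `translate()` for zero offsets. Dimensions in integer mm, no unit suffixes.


translate([240, 302, 0]) cube([129, 407, 16]);
translate([240, 302, 16]) cube([129, 16, 57]);
translate([240, 693, 16]) cube([129, 16, 57]);
translate([240, 318, 16]) cube([16, 375, 57]);
translate([353, 318, 16]) cube([16, 375, 57]);


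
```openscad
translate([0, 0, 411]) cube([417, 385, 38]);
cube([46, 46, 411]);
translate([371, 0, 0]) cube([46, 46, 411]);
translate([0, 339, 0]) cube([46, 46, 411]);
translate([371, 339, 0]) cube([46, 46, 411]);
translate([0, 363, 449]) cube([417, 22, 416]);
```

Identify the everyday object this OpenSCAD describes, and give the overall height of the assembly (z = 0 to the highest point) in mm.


A chair. The overall height is 865 mm.

A slab on four corner posts with a tall panel at the back — a chair. The seat slab sits at z = 411 with thickness 38, and the 416 mm backrest starts at the seat top, so the overall height is 411 + 38 + 416 = 865 mm.


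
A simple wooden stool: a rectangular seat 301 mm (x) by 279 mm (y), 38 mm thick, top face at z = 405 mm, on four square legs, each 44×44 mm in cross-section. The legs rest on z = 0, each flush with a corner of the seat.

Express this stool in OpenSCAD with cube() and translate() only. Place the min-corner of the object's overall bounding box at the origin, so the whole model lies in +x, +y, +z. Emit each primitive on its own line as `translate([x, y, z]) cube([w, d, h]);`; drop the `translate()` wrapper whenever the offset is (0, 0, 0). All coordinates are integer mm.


translate([0, 0, 367]) cube([301, 279, 38]);
cube([44, 44, 367]);
translate([257, 0, 0]) cube([44, 44, 367]);
translate([0, 235, 0]) cube([44, 44, 367]);
translate([257, 235, 0]) cube([44, 44, 367]);


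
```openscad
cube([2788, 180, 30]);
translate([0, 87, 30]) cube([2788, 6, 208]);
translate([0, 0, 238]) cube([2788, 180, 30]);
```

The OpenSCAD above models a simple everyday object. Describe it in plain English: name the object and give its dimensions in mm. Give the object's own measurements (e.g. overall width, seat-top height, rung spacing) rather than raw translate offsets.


An I-beam lying along x, 2788 mm long. Overall section height 268 mm. Two flanges 180 mm wide (y) and 30 mm thick, one on the floor and one at the top; a web 6 mm thick runs between them, centred on the flange width.


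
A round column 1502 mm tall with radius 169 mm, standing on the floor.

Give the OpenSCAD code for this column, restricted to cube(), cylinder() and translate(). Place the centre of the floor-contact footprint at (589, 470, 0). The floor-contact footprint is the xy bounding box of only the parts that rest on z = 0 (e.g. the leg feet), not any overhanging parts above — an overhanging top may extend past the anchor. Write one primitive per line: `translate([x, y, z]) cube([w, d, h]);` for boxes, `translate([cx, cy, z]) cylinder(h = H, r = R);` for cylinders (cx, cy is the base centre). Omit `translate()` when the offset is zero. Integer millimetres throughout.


translate([589, 470, 0]) cylinder(h = 1502, r = 169);


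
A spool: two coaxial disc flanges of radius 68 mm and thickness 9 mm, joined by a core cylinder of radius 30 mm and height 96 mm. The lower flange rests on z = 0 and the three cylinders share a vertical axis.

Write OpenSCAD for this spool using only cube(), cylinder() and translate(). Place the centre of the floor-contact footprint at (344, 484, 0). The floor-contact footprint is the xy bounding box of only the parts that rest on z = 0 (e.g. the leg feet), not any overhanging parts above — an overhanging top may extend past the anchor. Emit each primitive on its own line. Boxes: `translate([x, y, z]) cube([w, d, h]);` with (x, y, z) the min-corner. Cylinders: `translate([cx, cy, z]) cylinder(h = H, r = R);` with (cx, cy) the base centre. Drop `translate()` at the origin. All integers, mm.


translate([344, 484, 0]) cylinder(h = 9, r = 68);
translate([344, 484, 9]) cylinder(h = 96, r = 30);
translate([344, 484, 105]) cylinder(h = 9, r = 68);


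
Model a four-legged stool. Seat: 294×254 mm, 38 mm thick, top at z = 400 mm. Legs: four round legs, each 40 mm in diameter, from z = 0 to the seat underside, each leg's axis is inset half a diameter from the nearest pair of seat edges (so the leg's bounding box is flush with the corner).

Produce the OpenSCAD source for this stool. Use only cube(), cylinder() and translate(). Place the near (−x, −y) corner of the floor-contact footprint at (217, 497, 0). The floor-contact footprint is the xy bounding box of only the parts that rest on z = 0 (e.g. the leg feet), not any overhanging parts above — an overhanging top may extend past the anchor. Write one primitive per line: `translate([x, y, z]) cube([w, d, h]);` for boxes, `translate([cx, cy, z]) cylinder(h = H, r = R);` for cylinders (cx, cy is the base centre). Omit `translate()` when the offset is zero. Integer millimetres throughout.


translate([217, 497, 362]) cube([294, 254, 38]);
translate([237, 517, 0]) cylinder(h = 362, r = 20);
translate([491, 517, 0]) cylinder(h = 362, r = 20);
translate([237, 731, 0]) cylinder(h = 362, r = 20);
translate([491, 731, 0]) cylinder(h = 362, r = 20);


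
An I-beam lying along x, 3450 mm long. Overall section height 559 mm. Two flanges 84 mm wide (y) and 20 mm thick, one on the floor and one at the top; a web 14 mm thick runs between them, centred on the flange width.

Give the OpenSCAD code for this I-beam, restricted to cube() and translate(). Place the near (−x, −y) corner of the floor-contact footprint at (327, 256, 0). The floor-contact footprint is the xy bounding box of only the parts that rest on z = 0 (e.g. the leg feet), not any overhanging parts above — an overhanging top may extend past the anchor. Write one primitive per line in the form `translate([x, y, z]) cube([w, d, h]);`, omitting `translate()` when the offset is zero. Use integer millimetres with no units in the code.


translate([327, 256, 0]) cube([3450, 84, 20]);
translate([327, 291, 20]) cube([3450, 14, 519]);
translate([327, 256, 539]) cube([3450, 84, 20]);


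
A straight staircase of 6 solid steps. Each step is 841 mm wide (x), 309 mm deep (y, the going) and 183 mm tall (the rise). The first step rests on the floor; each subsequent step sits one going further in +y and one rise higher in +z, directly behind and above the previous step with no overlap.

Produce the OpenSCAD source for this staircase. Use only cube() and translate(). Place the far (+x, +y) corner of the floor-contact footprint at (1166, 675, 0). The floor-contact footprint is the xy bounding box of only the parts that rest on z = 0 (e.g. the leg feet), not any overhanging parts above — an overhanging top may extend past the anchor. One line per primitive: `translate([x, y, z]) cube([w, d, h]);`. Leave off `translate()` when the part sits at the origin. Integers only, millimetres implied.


translate([325, 366, 0]) cube([841, 309, 183]);
translate([325, 675, 183]) cube([841, 309, 183]);
translate([325, 984, 366]) cube([841, 309, 183]);
translate([325, 1293, 549]) cube([841, 309, 183]);
translate([325, 1602, 732]) cube([841, 309, 183]);
translate([325, 1911, 915]) cube([841, 309, 183]);


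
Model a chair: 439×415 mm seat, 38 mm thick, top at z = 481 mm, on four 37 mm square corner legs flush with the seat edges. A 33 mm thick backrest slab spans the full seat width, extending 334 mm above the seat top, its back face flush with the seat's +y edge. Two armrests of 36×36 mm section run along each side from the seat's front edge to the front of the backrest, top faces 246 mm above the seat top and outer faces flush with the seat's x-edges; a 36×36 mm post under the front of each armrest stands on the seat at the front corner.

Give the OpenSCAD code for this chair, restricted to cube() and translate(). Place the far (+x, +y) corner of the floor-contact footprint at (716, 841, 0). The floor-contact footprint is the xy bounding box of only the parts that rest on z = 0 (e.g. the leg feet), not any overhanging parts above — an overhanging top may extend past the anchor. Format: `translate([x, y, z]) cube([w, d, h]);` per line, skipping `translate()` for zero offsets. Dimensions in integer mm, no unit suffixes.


translate([277, 426, 443]) cube([439, 415, 38]);
translate([277, 426, 0]) cube([37, 37, 443]);
translate([679, 426, 0]) cube([37, 37, 443]);
translate([277, 804, 0]) cube([37, 37, 443]);
translate([679, 804, 0]) cube([37, 37, 443]);
translate([277, 808, 481]) cube([439, 33, 334]);
translate([277, 426, 691]) cube([36, 382, 36]);
translate([680, 426, 691]) cube([36, 382, 36]);
translate([277, 426, 481]) cube([36, 36, 210]);
translate([680, 426, 481]) cube([36, 36, 210]);


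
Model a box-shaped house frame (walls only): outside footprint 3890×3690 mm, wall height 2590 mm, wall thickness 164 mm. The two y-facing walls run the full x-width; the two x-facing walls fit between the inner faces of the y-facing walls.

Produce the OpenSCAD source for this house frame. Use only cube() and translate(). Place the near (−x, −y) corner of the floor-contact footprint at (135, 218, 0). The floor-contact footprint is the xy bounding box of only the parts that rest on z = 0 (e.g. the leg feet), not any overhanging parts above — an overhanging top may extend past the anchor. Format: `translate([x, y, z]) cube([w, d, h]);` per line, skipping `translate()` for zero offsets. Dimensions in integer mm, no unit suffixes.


translate([135, 218, 0]) cube([3890, 164, 2590]);
translate([135, 3744, 0]) cube([3890, 164, 2590]);
translate([135, 382, 0]) cube([164, 3362, 2590]);
translate([3861, 382, 0]) cube([164, 3362, 2590]);


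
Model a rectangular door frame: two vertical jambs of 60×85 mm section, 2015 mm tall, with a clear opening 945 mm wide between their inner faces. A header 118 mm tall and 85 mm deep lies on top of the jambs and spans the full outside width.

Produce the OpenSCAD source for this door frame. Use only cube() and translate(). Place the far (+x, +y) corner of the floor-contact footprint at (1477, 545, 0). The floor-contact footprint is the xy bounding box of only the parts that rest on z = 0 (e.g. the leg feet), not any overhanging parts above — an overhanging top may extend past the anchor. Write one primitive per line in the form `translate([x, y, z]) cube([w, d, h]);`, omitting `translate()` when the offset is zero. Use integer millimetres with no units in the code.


translate([412, 460, 0]) cube([60, 85, 2015]);
translate([1417, 460, 0]) cube([60, 85, 2015]);
translate([412, 460, 2015]) cube([1065, 85, 118]);


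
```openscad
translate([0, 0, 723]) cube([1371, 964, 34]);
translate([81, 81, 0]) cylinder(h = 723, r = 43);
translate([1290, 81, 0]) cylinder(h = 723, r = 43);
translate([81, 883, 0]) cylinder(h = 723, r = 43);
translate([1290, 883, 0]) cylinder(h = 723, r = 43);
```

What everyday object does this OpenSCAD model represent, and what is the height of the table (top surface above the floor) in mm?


A table. The table height is 757 mm.

A 1371×964×34 slab sits at z = 723 on four Ø86 mm round legs — a table. The top surface is at 723 + 34 = 757 mm.


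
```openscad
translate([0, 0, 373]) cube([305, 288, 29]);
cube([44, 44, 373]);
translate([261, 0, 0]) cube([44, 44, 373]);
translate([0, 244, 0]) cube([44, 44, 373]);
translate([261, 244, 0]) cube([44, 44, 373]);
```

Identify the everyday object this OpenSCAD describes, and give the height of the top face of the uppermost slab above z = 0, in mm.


A stool. The seat height is 402 mm.

A 305×288×29 slab at z = 373 on four corner posts — a stool. The seat top is 373 + 29 = 402 mm.


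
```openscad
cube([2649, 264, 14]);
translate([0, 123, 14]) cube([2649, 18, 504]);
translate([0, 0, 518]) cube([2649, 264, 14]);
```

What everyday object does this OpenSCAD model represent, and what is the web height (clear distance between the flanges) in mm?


An I-beam. The web height is 504 mm.

Two wide flanges with a thin centred web — an I-beam. Overall 532 mm minus two 14 mm flanges gives a web of 532 − 2·14 = 504 mm.


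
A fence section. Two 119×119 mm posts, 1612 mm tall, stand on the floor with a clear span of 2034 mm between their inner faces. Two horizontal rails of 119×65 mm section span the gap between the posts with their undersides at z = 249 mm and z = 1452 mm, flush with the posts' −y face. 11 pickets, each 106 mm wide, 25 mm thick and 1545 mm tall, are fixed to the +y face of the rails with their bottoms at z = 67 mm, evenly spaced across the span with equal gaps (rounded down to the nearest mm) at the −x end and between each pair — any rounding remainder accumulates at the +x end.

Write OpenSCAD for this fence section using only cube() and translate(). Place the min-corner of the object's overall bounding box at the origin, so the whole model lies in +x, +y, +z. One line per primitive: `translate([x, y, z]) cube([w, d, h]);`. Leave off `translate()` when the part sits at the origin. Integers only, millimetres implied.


cube([119, 119, 1612]);
translate([2153, 0, 0]) cube([119, 119, 1612]);
translate([119, 0, 249]) cube([2034, 119, 65]);
translate([119, 0, 1452]) cube([2034, 119, 65]);
translate([191, 119, 67]) cube([106, 25, 1545]);
translate([369, 119, 67]) cube([106, 25, 1545]);
translate([547, 119, 67]) cube([106, 25, 1545]);
translate([725, 119, 67]) cube([106, 25, 1545]);
translate([903, 119, 67]) cube([106, 25, 1545]);
translate([1081, 119, 67]) cube([106, 25, 1545]);
translate([1259, 119, 67]) cube([106, 25, 1545]);
translate([1437, 119, 67]) cube([106, 25, 1545]);
translate([1615, 119, 67]) cube([106, 25, 1545]);
translate([1793, 119, 67]) cube([106, 25, 1545]);
translate([1971, 119, 67]) cube([106, 25, 1545]);


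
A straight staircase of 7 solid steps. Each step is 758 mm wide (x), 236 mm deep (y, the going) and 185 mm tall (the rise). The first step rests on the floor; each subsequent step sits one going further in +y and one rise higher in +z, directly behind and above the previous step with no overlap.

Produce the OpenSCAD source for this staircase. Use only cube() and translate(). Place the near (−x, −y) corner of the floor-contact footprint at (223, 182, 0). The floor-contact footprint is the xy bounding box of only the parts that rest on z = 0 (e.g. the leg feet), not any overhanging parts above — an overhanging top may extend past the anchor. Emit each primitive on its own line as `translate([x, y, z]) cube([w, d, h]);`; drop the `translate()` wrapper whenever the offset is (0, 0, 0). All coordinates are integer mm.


translate([223, 182, 0]) cube([758, 236, 185]);
translate([223, 418, 185]) cube([758, 236, 185]);
translate([223, 654, 370]) cube([758, 236, 185]);
translate([223, 890, 555]) cube([758, 236, 185]);
translate([223, 1126, 740]) cube([758, 236, 185]);
translate([223, 1362, 925]) cube([758, 236, 185]);
translate([223, 1598, 1110]) cube([758, 236, 185]);


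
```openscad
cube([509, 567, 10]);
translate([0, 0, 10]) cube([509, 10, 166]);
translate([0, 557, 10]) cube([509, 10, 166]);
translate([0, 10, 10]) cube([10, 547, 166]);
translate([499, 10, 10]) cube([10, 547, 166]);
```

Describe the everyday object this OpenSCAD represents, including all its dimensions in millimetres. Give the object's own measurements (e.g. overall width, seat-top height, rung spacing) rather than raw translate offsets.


An open-topped rectangular box: outside dimensions 509×567×176 mm, with a uniform wall and base thickness of 10 mm. The base is a full 509×567 slab on the floor; four walls sit on top of the base. The front and back walls (the −y and +y sides) span the full width; the two side walls fit between them.


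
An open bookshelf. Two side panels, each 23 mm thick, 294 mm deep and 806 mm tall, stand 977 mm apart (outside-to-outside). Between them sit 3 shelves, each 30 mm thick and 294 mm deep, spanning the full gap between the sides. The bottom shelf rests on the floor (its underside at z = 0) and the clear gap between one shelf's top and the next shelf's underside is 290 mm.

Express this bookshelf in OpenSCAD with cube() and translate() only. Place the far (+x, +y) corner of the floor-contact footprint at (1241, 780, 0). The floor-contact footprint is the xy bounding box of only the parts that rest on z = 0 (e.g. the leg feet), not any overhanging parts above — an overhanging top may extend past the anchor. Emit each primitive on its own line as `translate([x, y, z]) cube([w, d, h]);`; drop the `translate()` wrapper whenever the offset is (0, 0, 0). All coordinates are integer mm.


translate([264, 486, 0]) cube([23, 294, 806]);
translate([1218, 486, 0]) cube([23, 294, 806]);
translate([287, 486, 0]) cube([931, 294, 30]);
translate([287, 486, 320]) cube([931, 294, 30]);
translate([287, 486, 640]) cube([931, 294, 30]);


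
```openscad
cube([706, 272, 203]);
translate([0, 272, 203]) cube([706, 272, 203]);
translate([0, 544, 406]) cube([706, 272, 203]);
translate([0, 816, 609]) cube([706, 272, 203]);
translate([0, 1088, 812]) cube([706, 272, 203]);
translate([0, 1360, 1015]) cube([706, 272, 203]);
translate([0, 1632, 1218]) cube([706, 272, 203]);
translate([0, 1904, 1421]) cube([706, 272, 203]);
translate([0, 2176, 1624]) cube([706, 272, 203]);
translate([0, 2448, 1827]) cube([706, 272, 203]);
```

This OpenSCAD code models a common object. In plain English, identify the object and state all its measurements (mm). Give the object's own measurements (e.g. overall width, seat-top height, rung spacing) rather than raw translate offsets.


A straight staircase of 10 solid steps. Each step is 706 mm wide (x), 272 mm deep (y, the going) and 203 mm tall (the rise). The first step rests on the floor; each subsequent step sits one going further in +y and one rise higher in +z, directly behind and above the previous step with no overlap.


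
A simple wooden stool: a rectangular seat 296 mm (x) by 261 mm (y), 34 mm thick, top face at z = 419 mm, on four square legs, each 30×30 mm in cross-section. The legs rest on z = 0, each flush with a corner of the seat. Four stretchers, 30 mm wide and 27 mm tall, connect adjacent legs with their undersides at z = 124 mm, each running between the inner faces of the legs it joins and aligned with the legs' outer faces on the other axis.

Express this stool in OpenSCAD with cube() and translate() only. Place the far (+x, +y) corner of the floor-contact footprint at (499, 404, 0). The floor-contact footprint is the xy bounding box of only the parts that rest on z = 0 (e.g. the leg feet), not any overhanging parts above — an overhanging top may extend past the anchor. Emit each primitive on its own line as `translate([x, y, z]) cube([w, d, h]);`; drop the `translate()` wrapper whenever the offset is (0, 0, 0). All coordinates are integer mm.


translate([203, 143, 385]) cube([296, 261, 34]);
translate([203, 143, 0]) cube([30, 30, 385]);
translate([469, 143, 0]) cube([30, 30, 385]);
translate([203, 374, 0]) cube([30, 30, 385]);
translate([469, 374, 0]) cube([30, 30, 385]);
translate([233, 143, 124]) cube([236, 30, 27]);
translate([233, 374, 124]) cube([236, 30, 27]);
translate([203, 173, 124]) cube([30, 201, 27]);
translate([469, 173, 124]) cube([30, 201, 27]);


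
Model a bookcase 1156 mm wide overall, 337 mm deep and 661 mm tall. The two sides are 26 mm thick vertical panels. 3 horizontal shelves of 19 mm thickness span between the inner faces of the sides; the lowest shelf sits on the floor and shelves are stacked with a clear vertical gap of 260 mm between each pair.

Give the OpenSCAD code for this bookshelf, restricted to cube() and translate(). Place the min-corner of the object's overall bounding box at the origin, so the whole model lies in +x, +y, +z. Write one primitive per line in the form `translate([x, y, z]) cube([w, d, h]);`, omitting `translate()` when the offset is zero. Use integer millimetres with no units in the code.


cube([26, 337, 661]);
translate([1130, 0, 0]) cube([26, 337, 661]);
translate([26, 0, 0]) cube([1104, 337, 19]);
translate([26, 0, 279]) cube([1104, 337, 19]);
translate([26, 0, 558]) cube([1104, 337, 19]);


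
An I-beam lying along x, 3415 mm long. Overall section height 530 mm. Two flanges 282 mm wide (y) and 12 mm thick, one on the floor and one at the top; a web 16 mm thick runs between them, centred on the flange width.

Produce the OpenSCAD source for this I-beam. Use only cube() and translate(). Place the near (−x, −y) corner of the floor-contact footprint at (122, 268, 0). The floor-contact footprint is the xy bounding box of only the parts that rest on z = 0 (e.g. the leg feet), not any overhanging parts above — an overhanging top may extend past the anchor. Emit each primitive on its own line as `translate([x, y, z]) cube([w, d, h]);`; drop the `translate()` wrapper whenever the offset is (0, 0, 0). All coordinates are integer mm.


translate([122, 268, 0]) cube([3415, 282, 12]);
translate([122, 401, 12]) cube([3415, 16, 506]);
translate([122, 268, 518]) cube([3415, 282, 12]);


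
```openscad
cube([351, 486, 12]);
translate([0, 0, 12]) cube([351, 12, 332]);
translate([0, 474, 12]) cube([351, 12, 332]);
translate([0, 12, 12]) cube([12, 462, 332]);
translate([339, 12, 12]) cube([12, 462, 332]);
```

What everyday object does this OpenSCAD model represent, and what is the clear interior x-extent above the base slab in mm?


An open box. The internal width is 327 mm.

A 351×486 base slab with four walls standing on it — an open box. The base is 351 mm wide and the walls are 12 mm thick, so the internal width is 351 − 2 × 12 = 327 mm.


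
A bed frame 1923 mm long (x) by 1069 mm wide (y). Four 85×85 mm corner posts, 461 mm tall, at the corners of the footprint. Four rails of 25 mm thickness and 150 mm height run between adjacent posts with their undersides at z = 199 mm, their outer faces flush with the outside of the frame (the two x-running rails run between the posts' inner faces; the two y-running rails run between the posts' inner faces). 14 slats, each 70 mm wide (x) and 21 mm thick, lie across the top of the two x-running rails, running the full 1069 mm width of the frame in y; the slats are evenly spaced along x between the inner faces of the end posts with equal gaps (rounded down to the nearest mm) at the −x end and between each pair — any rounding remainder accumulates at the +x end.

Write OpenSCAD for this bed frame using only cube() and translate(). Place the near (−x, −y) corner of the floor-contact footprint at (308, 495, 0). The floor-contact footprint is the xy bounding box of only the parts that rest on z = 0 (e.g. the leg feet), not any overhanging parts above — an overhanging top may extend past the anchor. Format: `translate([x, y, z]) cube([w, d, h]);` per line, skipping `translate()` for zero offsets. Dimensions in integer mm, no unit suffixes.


translate([308, 495, 0]) cube([85, 85, 461]);
translate([308, 1479, 0]) cube([85, 85, 461]);
translate([2146, 495, 0]) cube([85, 85, 461]);
translate([2146, 1479, 0]) cube([85, 85, 461]);
translate([393, 495, 199]) cube([1753, 25, 150]);
translate([393, 1539, 199]) cube([1753, 25, 150]);
translate([308, 580, 199]) cube([25, 899, 150]);
translate([2206, 580, 199]) cube([25, 899, 150]);
translate([444, 495, 349]) cube([70, 1069, 21]);
translate([565, 495, 349]) cube([70, 1069, 21]);
translate([686, 495, 349]) cube([70, 1069, 21]);
translate([807, 495, 349]) cube([70, 1069, 21]);
translate([928, 495, 349]) cube([70, 1069, 21]);
translate([1049, 495, 349]) cube([70, 1069, 21]);
translate([1170, 495, 349]) cube([70, 1069, 21]);
translate([1291, 495, 349]) cube([70, 1069, 21]);
translate([1412, 495, 349]) cube([70, 1069, 21]);
translate([1533, 495, 349]) cube([70, 1069, 21]);
translate([1654, 495, 349]) cube([70, 1069, 21]);
translate([1775, 495, 349]) cube([70, 1069, 21]);
translate([1896, 495, 349]) cube([70, 1069, 21]);
translate([2017, 495, 349]) cube([70, 1069, 21]);
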